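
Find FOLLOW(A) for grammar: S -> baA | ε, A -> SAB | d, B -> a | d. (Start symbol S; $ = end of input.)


$ ∈ FOLLOW(S). For each A -> αBβ: add FIRST(β)\{ε} to FOLLOW(B); if β nullable, add FOLLOW(A).
FOLLOW(A) = {$, a, b, d}


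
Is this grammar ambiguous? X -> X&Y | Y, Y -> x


precedence layered via separate nonterminal Y: deterministic
Unambiguous


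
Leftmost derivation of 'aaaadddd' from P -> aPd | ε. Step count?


Derivation: P => aPd => aaPdd => aaaPddd => aaaaPdddd => aaaadddd
Steps: 5


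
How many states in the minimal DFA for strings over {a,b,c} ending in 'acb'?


Track the longest suffix of input matching a prefix of 'acb': 4 classes (prefixes of length 0..3)
Minimal DFA: 4 states


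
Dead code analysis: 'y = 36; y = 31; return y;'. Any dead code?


first assignment to y is overwritten before any read
Dead: 'y = 36'


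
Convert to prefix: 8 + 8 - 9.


left-to-right (same/higher precedence on left): tree is (- (+ 8 8) 9)
Prefix: - + 8 8 9


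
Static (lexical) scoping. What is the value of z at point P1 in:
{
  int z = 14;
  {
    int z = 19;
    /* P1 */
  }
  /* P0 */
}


z declared in the same block as P1
z = 19


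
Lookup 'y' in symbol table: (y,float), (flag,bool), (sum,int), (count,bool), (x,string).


Lookup 'y' → type float


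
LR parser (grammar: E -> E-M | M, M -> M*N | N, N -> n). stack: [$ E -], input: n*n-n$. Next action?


no handle ('E-' is not any RHS); shift 'n'
Action: shift


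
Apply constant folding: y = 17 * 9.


17 * 9 = 153 at compile time
Optimized: y = 153


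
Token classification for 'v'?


Pattern: letter/underscore followed by alphanumerics, not a keyword
Type: IDENTIFIER


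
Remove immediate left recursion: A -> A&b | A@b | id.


Left-recursive alternatives: A&b, A@b; non-recursive: id
Introduce A': A -> idA', A' -> &bA' | @bA' | ε


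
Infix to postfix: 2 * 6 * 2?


Left to right (same or higher precedence on left)
Postfix: 2 6 * 2 *


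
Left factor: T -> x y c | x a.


Common prefix: 'x'
Factored: T -> x T', T' -> y c | a


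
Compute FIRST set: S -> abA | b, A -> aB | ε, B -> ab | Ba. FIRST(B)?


Per alternative of B: FIRST(ab) = {a}; FIRST(Ba) = {a}
FIRST(B) = {a}


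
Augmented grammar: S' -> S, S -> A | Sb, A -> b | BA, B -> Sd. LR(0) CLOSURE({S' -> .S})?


Start: S' -> .S
For each item with dot before a nonterminal B, add B -> .γ for every B-production
Closure: [S' -> .S, S -> .A, S -> .Sb, A -> .b, A -> .BA, B -> .Sd]


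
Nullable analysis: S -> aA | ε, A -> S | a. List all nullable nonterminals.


A nonterminal is nullable iff some alternative derives ε (directly, or every symbol in it is nullable)
Nullable: {A, S}


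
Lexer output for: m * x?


Scan left to right, longest-match per lexeme
Tokens: ID(m), OP(*), ID(x)


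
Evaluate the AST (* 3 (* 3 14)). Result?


Evaluate inner: (* 3 14) = 42
Evaluate root: (* 3 42) = 126
Result: 126


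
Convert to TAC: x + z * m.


Break into single-operator statements:
t1 = z * m
t2 = x + t1


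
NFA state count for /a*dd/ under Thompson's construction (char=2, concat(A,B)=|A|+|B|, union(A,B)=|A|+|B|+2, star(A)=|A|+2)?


Syntax tree has 3 char leaf(s), 0 union(s), 1 star(s)
chars contribute 3×2 = 6; each union adds +2; each star adds +2
Total: 6 + 0 + 2 = 8 states


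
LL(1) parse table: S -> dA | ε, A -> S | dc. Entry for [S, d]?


For [S, d]: 'd' ∈ FIRST(dA)
Entry: S -> dA


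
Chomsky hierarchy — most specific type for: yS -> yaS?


LHS has context (more than one symbol) and |LHS| ≤ |RHS|
Classification: Type 1 (Context-Sensitive)


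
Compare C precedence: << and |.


'<<' is shift (level 8); '|' is bitwise OR (level 3)
Higher level binds tighter
'<<' has higher precedence than '|'


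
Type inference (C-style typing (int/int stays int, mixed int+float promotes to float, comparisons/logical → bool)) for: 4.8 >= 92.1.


Operand types: float >= float
Rule: comparison yields bool
Result type: bool


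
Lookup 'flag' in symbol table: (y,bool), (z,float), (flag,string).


Lookup 'flag' → type string


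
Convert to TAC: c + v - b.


Break into single-operator statements:
t1 = c + v
t2 = t1 - b


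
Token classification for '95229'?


Pattern: digits only
Type: INTEGER_LITERAL


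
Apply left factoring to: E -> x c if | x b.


Common prefix: 'x'
Factored: E -> x E', E' -> c if | b


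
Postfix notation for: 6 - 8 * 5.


* has higher precedence, evaluate 8*5 first
Postfix: 6 8 5 * -


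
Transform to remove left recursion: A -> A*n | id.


Left-recursive alternatives: A*n; non-recursive: id
Introduce A': A -> idA', A' -> *nA' | ε


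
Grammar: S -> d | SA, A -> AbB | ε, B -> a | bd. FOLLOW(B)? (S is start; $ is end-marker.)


$ ∈ FOLLOW(S). For each A -> αBβ: add FIRST(β)\{ε} to FOLLOW(B); if β nullable, add FOLLOW(A).
FOLLOW(B) = {$, b}


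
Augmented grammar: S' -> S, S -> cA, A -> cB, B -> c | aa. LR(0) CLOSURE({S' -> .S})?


Start: S' -> .S
For each item with dot before a nonterminal B, add B -> .γ for every B-production
Closure: [S' -> .S, S -> .cA]


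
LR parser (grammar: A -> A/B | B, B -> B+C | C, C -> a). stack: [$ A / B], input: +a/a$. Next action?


'+' can extend B; shift to build B -> B+C
Action: shift


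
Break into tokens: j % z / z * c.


Scan left to right, longest-match per lexeme
Tokens: ID(j), OP(%), ID(z), OP(/), ID(z), OP(*), ID(c)


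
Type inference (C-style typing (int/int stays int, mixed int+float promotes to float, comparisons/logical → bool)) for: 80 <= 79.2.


Operand types: int <= float
Rule: comparison yields bool
Result type: bool


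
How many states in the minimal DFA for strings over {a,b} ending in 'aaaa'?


Track the longest suffix of input matching a prefix of 'aaaa': 5 classes (prefixes of length 0..4)
Minimal DFA: 5 states


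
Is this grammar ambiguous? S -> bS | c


right-linear, alternatives start with distinct terminals 'b' vs 'c': unique leftmost derivation
Unambiguous


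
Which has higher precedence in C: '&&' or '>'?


'>' is relational (level 7); '&&' is logical AND (level 2)
Higher level binds tighter
'>' has higher precedence than '&&'


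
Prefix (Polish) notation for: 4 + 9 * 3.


'*' binds tighter: tree is (+ 4 (* 9 3))
Prefix: + 4 * 9 3


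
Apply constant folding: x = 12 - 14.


12 - 14 = -2 at compile time
Optimized: x = -2


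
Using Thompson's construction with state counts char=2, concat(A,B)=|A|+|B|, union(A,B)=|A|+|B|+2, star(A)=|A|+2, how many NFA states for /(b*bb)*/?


Syntax tree has 3 char leaf(s), 0 union(s), 2 star(s)
chars contribute 3×2 = 6; each union adds +2; each star adds +2
Total: 6 + 0 + 4 = 10 states


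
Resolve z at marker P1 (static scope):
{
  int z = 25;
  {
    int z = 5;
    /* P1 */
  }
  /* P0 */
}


z declared in the same block as P1
z = 5


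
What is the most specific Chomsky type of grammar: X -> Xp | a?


Left-linear: every RHS is a terminal or one nonterminal followed by a terminal
Classification: Type 3 (Regular)


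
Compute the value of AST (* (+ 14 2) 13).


Evaluate inner: (+ 14 2) = 16
Evaluate root: (* 16 13) = 208
Result: 208


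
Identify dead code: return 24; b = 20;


statement follows a return and is unreachable
Dead: 'b = 20'


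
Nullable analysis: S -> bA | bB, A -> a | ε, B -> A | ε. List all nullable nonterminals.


A nonterminal is nullable iff some alternative derives ε (directly, or every symbol in it is nullable)
Nullable: {A, B}


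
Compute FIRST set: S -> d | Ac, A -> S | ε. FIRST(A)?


Per alternative of A: FIRST(S) = {c, d}; FIRST(ε) = {ε}
FIRST(A) = {c, d, ε}


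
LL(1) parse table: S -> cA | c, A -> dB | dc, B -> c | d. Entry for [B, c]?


For [B, c]: 'c' ∈ FIRST(c)
Entry: B -> c


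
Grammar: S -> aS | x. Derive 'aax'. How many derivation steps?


Derivation: S => aS => aaS => aax
Steps: 3


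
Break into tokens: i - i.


Scan left to right, longest-match per lexeme
Tokens: ID(i), OP(-), ID(i)


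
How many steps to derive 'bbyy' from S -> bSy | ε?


Derivation: S => bSy => bbSyy => bbyy
Steps: 3


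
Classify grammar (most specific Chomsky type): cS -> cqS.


LHS has context (more than one symbol) and |LHS| ≤ |RHS|
Classification: Type 1 (Context-Sensitive)


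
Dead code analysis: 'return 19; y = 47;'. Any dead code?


statement follows a return and is unreachable
Dead: 'y = 47'


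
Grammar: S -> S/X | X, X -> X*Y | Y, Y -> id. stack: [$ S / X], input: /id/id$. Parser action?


handle 'S/X' on top; lookahead ∈ FOLLOW(S) = {/, $}
Action: reduce (S -> S/X)


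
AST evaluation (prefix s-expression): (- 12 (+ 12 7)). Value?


Evaluate inner: (+ 12 7) = 19
Evaluate root: (- 12 19) = -7
Result: -7


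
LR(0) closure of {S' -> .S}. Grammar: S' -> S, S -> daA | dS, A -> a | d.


Start: S' -> .S
For each item with dot before a nonterminal B, add B -> .γ for every B-production
Closure: [S' -> .S, S -> .daA, S -> .dS]


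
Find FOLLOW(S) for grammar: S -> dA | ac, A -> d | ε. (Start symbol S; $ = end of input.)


$ ∈ FOLLOW(S). For each A -> αBβ: add FIRST(β)\{ε} to FOLLOW(B); if β nullable, add FOLLOW(A).
FOLLOW(S) = {$}


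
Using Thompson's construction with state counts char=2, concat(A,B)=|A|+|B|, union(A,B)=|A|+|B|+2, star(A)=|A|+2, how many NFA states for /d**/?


Syntax tree has 1 char leaf(s), 0 union(s), 2 star(s)
chars contribute 1×2 = 2; each union adds +2; each star adds +2
Total: 2 + 0 + 4 = 6 states


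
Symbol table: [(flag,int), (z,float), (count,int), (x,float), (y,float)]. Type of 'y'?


Lookup 'y' → type float


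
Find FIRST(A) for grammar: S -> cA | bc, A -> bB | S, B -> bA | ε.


Per alternative of A: FIRST(bB) = {b}; FIRST(S) = {b, c}
FIRST(A) = {b, c}


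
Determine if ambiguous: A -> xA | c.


right-linear, alternatives start with distinct terminals 'x' vs 'c': unique leftmost derivation
Unambiguous


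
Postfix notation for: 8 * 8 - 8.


Left to right (same or higher precedence on left)
Postfix: 8 8 * 8 -


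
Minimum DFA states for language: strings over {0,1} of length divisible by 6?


Track length mod 6: states 0..5, accept at 0
Minimal DFA: 6 states


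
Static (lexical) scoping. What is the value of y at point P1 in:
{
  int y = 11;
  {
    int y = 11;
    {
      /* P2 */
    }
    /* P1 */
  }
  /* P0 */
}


y declared in the same block as P1
y = 11


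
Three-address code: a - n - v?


Break into single-operator statements:
t1 = a - n
t2 = t1 - v


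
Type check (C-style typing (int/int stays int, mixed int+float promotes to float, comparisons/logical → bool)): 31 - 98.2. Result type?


Operand types: int - float
Rule: mixed int/float promotes to float; int/int stays int
Result type: float


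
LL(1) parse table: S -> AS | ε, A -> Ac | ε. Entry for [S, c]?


For [S, c]: 'c' ∈ FIRST(AS)
Entry: S -> AS


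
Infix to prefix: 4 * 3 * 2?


left-to-right (same/higher precedence on left): tree is (* (* 4 3) 2)
Prefix: * * 4 3 2


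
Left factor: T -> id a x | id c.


Common prefix: 'id'
Factored: T -> id T', T' -> a x | c


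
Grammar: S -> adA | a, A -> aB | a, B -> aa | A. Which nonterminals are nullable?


A nonterminal is nullable iff some alternative derives ε (directly, or every symbol in it is nullable)
Nullable: {}


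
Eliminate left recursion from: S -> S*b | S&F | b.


Left-recursive alternatives: S*b, S&F; non-recursive: b
Introduce S': S -> bS', S' -> *bS' | &FS' | ε


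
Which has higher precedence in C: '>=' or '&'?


'>=' is relational (level 7); '&' is bitwise AND (level 5)
Higher level binds tighter
'>=' has higher precedence than '&'


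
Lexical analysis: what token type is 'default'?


Pattern: reserved word
Type: KEYWORD


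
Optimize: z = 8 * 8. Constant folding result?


8 * 8 = 64 at compile time
Optimized: z = 64


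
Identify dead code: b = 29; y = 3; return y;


b is assigned but never read
Dead: 'b = 29'


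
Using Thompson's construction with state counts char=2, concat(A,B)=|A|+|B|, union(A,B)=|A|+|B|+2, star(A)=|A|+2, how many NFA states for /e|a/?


Syntax tree has 2 char leaf(s), 1 union(s), 0 star(s)
chars contribute 2×2 = 4; each union adds +2; each star adds +2
Total: 4 + 2 + 0 = 6 states


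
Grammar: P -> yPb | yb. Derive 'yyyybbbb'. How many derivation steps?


Derivation: P => yPb => yyPbb => yyyPbbb => yyyybbbb
Steps: 4


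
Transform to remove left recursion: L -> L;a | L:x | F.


Left-recursive alternatives: L;a, L:x; non-recursive: F
Introduce L': L -> FL', L' -> ;aL' | :xL' | ε


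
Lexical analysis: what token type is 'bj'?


Pattern: letter/underscore followed by alphanumerics, not a keyword
Type: IDENTIFIER


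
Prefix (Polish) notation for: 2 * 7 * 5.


left-to-right (same/higher precedence on left): tree is (* (* 2 7) 5)
Prefix: * * 2 7 5


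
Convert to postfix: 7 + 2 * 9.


* has higher precedence, evaluate 2*9 first
Postfix: 7 2 9 * +


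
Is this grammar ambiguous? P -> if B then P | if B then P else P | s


dangling else: 'if B then if B then s else s' parses two ways
Ambiguous


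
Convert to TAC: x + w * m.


Break into single-operator statements:
t1 = w * m
t2 = x + t1


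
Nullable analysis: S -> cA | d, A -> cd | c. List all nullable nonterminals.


A nonterminal is nullable iff some alternative derives ε (directly, or every symbol in it is nullable)
Nullable: {}


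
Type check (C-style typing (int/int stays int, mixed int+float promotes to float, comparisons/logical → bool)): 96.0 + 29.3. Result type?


Operand types: float + float
Rule: mixed int/float promotes to float; int/int stays int
Result type: float


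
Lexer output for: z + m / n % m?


Scan left to right, longest-match per lexeme
Tokens: ID(z), OP(+), ID(m), OP(/), ID(n), OP(%), ID(m)


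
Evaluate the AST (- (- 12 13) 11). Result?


Evaluate inner: (- 12 13) = -1
Evaluate root: (- -1 11) = -12
Result: -12


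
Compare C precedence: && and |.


'|' is bitwise OR (level 3); '&&' is logical AND (level 2)
Higher level binds tighter
'|' has higher precedence than '&&'


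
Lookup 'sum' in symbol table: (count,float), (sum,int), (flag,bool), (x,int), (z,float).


Lookup 'sum' → type int


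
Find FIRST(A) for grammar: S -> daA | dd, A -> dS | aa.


Per alternative of A: FIRST(dS) = {d}; FIRST(aa) = {a}
FIRST(A) = {a, d}


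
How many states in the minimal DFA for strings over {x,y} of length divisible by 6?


Track length mod 6: states 0..5, accept at 0
Minimal DFA: 6 states


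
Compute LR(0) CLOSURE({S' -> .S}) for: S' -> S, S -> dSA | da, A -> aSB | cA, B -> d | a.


Start: S' -> .S
For each item with dot before a nonterminal B, add B -> .γ for every B-production
Closure: [S' -> .S, S -> .dSA, S -> .da]


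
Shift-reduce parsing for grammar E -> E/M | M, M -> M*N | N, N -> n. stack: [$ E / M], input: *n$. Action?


'*' can extend M; shift to build M -> M*N
Action: shift


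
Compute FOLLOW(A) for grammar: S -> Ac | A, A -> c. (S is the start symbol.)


$ ∈ FOLLOW(S). For each A -> αBβ: add FIRST(β)\{ε} to FOLLOW(B); if β nullable, add FOLLOW(A).
FOLLOW(A) = {$, c}


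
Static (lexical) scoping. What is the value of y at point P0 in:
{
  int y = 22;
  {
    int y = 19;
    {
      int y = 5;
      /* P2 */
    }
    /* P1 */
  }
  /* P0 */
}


y declared in the same block as P0
y = 22


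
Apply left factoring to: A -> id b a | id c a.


Common prefix: 'id'
Factored: A -> id A', A' -> b a | c a


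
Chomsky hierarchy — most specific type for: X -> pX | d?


Right-linear: every RHS is a terminal or a terminal followed by one nonterminal
Classification: Type 3 (Regular)


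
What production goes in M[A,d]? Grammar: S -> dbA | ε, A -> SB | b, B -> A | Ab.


For [A, d]: 'd' ∈ FIRST(SB)
Entry: A -> SB


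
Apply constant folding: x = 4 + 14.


4 + 14 = 18 at compile time
Optimized: x = 18


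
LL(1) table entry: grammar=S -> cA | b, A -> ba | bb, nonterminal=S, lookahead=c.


For [S, c]: 'c' ∈ FIRST(cA)
Entry: S -> cA


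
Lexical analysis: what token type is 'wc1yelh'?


Pattern: letter/underscore followed by alphanumerics, not a keyword
Type: IDENTIFIER


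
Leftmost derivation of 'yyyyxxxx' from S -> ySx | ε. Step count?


Derivation: S => ySx => yySxx => yyySxxx => yyyySxxxx => yyyyxxxx
Steps: 5


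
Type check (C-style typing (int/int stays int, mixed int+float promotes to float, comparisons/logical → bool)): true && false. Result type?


Operand types: bool && bool
Rule: logical operators take bool operands and yield bool
Result type: bool


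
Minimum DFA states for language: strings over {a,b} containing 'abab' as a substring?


KMP-style automaton: 4 progress states + 1 absorbing accept = 5
Minimal DFA: 5 states


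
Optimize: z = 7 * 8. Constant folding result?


7 * 8 = 56 at compile time
Optimized: z = 56


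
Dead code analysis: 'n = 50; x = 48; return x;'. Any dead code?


n is assigned but never read
Dead: 'n = 50'


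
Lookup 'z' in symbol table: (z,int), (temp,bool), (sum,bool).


Lookup 'z' → type int


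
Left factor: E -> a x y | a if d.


Common prefix: 'a'
Factored: E -> a E', E' -> x y | if d


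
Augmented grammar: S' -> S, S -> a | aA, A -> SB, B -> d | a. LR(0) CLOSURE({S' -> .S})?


Start: S' -> .S
For each item with dot before a nonterminal B, add B -> .γ for every B-production
Closure: [S' -> .S, S -> .a, S -> .aA]


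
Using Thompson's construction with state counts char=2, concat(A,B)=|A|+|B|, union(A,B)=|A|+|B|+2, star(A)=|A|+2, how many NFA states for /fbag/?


Syntax tree has 4 char leaf(s), 0 union(s), 0 star(s)
chars contribute 4×2 = 8; each union adds +2; each star adds +2
Total: 8 + 0 + 0 = 8 states


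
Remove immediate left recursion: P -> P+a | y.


Left-recursive alternatives: P+a; non-recursive: y
Introduce P': P -> yP', P' -> +aP' | ε


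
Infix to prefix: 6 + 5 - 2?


left-to-right (same/higher precedence on left): tree is (- (+ 6 5) 2)
Prefix: - + 6 5 2


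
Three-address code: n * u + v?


Break into single-operator statements:
t1 = n * u
t2 = t1 + v


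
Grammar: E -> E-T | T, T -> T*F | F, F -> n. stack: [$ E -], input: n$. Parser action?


no handle ('E-' is not any RHS); shift 'n'
Action: shift


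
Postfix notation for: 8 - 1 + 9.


Left to right (same or higher precedence on left)
Postfix: 8 1 - 9 +


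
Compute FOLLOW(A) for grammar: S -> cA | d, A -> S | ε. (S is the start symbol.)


$ ∈ FOLLOW(S). For each A -> αBβ: add FIRST(β)\{ε} to FOLLOW(B); if β nullable, add FOLLOW(A).
FOLLOW(A) = {$}


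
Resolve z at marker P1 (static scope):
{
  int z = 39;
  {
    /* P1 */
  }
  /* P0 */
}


P1's block does not declare z; resolves to the enclosing declaration at depth 0
z = 39


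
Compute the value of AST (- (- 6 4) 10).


Evaluate inner: (- 6 4) = 2
Evaluate root: (- 2 10) = -8
Result: -8


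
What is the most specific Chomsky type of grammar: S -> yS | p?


Right-linear: every RHS is a terminal or a terminal followed by one nonterminal
Classification: Type 3 (Regular)


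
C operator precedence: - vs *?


'*' is multiplicative (level 10); '-' is additive (level 9)
Higher level binds tighter
'*' has higher precedence than '-'


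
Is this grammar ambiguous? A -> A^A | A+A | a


'a^a+a' has two parse trees (no precedence encoded between ^ and +)
Ambiguous


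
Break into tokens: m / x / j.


Scan left to right, longest-match per lexeme
Tokens: ID(m), OP(/), ID(x), OP(/), ID(j)


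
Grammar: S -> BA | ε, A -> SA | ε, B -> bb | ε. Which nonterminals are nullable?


A nonterminal is nullable iff some alternative derives ε (directly, or every symbol in it is nullable)
Nullable: {A, B, S}


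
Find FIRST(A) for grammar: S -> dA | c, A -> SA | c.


Per alternative of A: FIRST(SA) = {c, d}; FIRST(c) = {c}
FIRST(A) = {c, d}


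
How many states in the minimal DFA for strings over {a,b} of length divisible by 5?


Track length mod 5: states 0..4, accept at 0
Minimal DFA: 5 states


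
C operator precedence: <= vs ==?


'<=' is relational (level 7); '==' is equality (level 6)
Higher level binds tighter
'<=' has higher precedence than '=='


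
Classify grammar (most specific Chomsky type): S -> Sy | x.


Left-linear: every RHS is a terminal or one nonterminal followed by a terminal
Classification: Type 3 (Regular)


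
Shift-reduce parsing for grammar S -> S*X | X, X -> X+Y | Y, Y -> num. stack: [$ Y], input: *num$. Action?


'Y' (not preceded by X+) is the handle for X -> Y
Action: reduce (X -> Y)


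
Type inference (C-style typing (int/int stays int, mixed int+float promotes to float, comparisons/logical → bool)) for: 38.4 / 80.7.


Operand types: float / float
Rule: mixed int/float promotes to float; int/int stays int
Result type: float


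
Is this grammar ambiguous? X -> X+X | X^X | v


'v+v^v' has two parse trees (no precedence encoded between + and ^)
Ambiguous


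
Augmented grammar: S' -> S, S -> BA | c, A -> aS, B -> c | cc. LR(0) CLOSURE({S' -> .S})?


Start: S' -> .S
For each item with dot before a nonterminal B, add B -> .γ for every B-production
Closure: [S' -> .S, S -> .BA, S -> .c, B -> .c, B -> .cc]


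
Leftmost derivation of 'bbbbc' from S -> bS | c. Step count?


Derivation: S => bS => bbS => bbbS => bbbbS => bbbbc
Steps: 5


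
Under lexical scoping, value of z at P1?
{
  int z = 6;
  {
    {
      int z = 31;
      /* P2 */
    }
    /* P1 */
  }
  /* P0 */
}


P1's block does not declare z; resolves to the enclosing declaration at depth 0
z = 6


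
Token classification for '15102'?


Pattern: digits only
Type: INTEGER_LITERAL


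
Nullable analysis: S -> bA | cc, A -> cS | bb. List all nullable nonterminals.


A nonterminal is nullable iff some alternative derives ε (directly, or every symbol in it is nullable)
Nullable: {}


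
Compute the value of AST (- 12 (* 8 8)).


Evaluate inner: (* 8 8) = 64
Evaluate root: (- 12 64) = -52
Result: -52


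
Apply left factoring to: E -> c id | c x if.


Common prefix: 'c'
Factored: E -> c E', E' -> id | x if


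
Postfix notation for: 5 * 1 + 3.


Left to right (same or higher precedence on left)
Postfix: 5 1 * 3 +


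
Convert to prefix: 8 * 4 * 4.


left-to-right (same/higher precedence on left): tree is (* (* 8 4) 4)
Prefix: * * 8 4 4


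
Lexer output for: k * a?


Scan left to right, longest-match per lexeme
Tokens: ID(k), OP(*), ID(a)


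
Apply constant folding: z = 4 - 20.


4 - 20 = -16 at compile time
Optimized: z = -16


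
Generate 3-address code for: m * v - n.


Break into single-operator statements:
t1 = m * v
t2 = t1 - n


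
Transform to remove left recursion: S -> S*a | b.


Left-recursive alternatives: S*a; non-recursive: b
Introduce S': S -> bS', S' -> *aS' | ε


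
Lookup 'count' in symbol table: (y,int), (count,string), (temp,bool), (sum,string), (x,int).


Lookup 'count' → type string


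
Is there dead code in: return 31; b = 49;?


statement follows a return and is unreachable
Dead: 'b = 49'


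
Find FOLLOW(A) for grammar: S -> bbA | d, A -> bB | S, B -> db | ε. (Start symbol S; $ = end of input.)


$ ∈ FOLLOW(S). For each A -> αBβ: add FIRST(β)\{ε} to FOLLOW(B); if β nullable, add FOLLOW(A).
FOLLOW(A) = {$}


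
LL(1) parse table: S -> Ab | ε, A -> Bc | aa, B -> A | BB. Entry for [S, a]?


For [S, a]: 'a' ∈ FIRST(Ab)
Entry: S -> Ab


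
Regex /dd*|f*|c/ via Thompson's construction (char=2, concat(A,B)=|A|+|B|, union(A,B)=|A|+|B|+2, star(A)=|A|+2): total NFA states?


Syntax tree has 4 char leaf(s), 2 union(s), 2 star(s)
chars contribute 4×2 = 8; each union adds +2; each star adds +2
Total: 8 + 4 + 4 = 16 states


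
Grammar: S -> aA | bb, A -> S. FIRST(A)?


Per alternative of A: FIRST(S) = {a, b}
FIRST(A) = {a, b}


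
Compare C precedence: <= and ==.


'<=' is relational (level 7); '==' is equality (level 6)
Higher level binds tighter
'<=' has higher precedence than '=='


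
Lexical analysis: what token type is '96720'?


Pattern: digits only
Type: INTEGER_LITERAL


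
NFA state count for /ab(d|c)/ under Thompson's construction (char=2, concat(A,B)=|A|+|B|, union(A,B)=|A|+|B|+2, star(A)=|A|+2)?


Syntax tree has 4 char leaf(s), 1 union(s), 0 star(s)
chars contribute 4×2 = 8; each union adds +2; each star adds +2
Total: 8 + 2 + 0 = 10 states


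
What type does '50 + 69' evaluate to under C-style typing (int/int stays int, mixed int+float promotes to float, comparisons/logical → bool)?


Operand types: int + int
Rule: mixed int/float promotes to float; int/int stays int
Result type: int


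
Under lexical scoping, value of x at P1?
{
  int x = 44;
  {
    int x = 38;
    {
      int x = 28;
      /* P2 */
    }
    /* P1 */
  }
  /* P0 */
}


x declared in the same block as P1
x = 38


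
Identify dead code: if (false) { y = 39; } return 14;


condition is constant false, so the whole block is unreachable
Dead: 'if (false) { y = 39; }'


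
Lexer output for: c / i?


Scan left to right, longest-match per lexeme
Tokens: ID(c), OP(/), ID(i)


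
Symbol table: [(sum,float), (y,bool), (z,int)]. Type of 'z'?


Lookup 'z' → type int


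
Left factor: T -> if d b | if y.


Common prefix: 'if'
Factored: T -> if T', T' -> d b | y


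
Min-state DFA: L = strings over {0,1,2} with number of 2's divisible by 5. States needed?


Track (count of 2) mod 5: states 0..4, accept at 0
Minimal DFA: 5 states


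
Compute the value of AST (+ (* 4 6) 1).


Evaluate inner: (* 4 6) = 24
Evaluate root: (+ 24 1) = 25
Result: 25


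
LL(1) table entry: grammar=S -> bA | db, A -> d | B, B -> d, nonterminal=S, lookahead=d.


For [S, d]: 'd' ∈ FIRST(db)
Entry: S -> db


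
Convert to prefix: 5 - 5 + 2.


left-to-right (same/higher precedence on left): tree is (+ (- 5 5) 2)
Prefix: + - 5 5 2


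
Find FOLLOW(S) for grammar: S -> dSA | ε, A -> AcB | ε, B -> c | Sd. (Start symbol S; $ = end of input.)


$ ∈ FOLLOW(S). For each A -> αBβ: add FIRST(β)\{ε} to FOLLOW(B); if β nullable, add FOLLOW(A).
FOLLOW(S) = {$, c, d}


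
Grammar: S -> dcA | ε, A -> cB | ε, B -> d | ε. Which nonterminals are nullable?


A nonterminal is nullable iff some alternative derives ε (directly, or every symbol in it is nullable)
Nullable: {A, B, S}


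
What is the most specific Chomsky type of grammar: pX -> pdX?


LHS has context (more than one symbol) and |LHS| ≤ |RHS|
Classification: Type 1 (Context-Sensitive)


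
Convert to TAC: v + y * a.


Break into single-operator statements:
t1 = y * a
t2 = v + t1


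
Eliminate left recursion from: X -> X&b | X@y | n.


Left-recursive alternatives: X&b, X@y; non-recursive: n
Introduce X': X -> nX', X' -> &bX' | @yX' | ε


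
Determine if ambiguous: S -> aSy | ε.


balanced a^n…y^n: each string has a unique parse
Unambiguous


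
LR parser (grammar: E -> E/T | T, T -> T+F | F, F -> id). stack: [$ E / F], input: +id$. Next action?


'F' (not preceded by T+) is the handle for T -> F
Action: reduce (T -> F)


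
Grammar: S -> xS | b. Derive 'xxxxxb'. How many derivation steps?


Derivation: S => xS => xxS => xxxS => xxxxS => xxxxxS => xxxxxb
Steps: 6


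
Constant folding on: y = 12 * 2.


12 * 2 = 24 at compile time
Optimized: y = 24


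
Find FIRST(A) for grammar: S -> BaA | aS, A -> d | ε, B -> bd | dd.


Per alternative of A: FIRST(d) = {d}; FIRST(ε) = {ε}
FIRST(A) = {d, ε}


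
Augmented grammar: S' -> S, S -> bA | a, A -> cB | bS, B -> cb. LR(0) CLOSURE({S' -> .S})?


Start: S' -> .S
For each item with dot before a nonterminal B, add B -> .γ for every B-production
Closure: [S' -> .S, S -> .bA, S -> .a]


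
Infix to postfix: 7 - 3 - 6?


Left to right (same or higher precedence on left)
Postfix: 7 3 - 6 -


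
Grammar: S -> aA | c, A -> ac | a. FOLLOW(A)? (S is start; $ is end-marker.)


$ ∈ FOLLOW(S). For each A -> αBβ: add FIRST(β)\{ε} to FOLLOW(B); if β nullable, add FOLLOW(A).
FOLLOW(A) = {$}


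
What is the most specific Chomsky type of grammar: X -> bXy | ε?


Single nonterminal LHS, but b^n y^n is not regular
Classification: Type 2 (Context-Free)


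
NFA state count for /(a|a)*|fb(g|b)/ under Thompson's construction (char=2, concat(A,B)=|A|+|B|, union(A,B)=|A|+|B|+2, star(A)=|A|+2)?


Syntax tree has 6 char leaf(s), 3 union(s), 1 star(s)
chars contribute 6×2 = 12; each union adds +2; each star adds +2
Total: 12 + 6 + 2 = 20 states


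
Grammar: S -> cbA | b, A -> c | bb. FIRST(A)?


Per alternative of A: FIRST(c) = {c}; FIRST(bb) = {b}
FIRST(A) = {b, c}


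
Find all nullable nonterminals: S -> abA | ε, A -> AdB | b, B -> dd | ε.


A nonterminal is nullable iff some alternative derives ε (directly, or every symbol in it is nullable)
Nullable: {B, S}


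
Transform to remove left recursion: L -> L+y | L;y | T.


Left-recursive alternatives: L+y, L;y; non-recursive: T
Introduce L': L -> TL', L' -> +yL' | ;yL' | ε


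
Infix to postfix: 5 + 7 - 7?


Left to right (same or higher precedence on left)
Postfix: 5 7 + 7 -


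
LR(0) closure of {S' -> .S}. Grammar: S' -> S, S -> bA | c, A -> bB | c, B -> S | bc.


Start: S' -> .S
For each item with dot before a nonterminal B, add B -> .γ for every B-production
Closure: [S' -> .S, S -> .bA, S -> .c]


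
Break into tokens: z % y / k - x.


Scan left to right, longest-match per lexeme
Tokens: ID(z), OP(%), ID(y), OP(/), ID(k), OP(-), ID(x)


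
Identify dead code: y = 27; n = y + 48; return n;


y is read by n's definition; n is returned
No dead code


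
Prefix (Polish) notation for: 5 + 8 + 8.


left-to-right (same/higher precedence on left): tree is (+ (+ 5 8) 8)
Prefix: + + 5 8 8


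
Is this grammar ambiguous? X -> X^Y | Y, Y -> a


precedence layered via separate nonterminal Y: deterministic
Unambiguous


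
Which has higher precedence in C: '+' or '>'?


'+' is additive (level 9); '>' is relational (level 7)
Higher level binds tighter
'+' has higher precedence than '>'


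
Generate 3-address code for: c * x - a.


Break into single-operator statements:
t1 = c * x
t2 = t1 - a


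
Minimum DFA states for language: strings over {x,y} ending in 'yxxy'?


Track the longest suffix of input matching a prefix of 'yxxy': 5 classes (prefixes of length 0..4)
Minimal DFA: 5 states


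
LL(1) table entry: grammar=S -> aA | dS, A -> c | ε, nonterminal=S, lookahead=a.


For [S, a]: 'a' ∈ FIRST(aA)
Entry: S -> aA


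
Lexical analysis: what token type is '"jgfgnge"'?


Pattern: double-quoted sequence
Type: STRING_LITERAL


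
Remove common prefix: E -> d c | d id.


Common prefix: 'd'
Factored: E -> d E', E' -> c | id


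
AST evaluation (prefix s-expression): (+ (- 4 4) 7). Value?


Evaluate inner: (- 4 4) = 0
Evaluate root: (+ 0 7) = 7
Result: 7


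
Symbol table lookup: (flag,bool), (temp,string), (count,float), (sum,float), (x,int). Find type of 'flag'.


Lookup 'flag' → type bool


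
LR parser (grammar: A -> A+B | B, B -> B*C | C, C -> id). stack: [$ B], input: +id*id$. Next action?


lookahead ∉ {*} so B won't extend; reduce A -> B
Action: reduce (A -> B)


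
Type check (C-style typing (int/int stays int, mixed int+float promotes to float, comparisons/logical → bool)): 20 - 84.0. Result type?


Operand types: int - float
Rule: mixed int/float promotes to float; int/int stays int
Result type: float


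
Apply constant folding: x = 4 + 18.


4 + 18 = 22 at compile time
Optimized: x = 22


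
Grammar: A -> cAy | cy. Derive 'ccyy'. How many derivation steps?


Derivation: A => cAy => ccyy
Steps: 2


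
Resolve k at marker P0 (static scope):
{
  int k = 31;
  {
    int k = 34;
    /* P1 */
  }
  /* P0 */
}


k declared in the same block as P0
k = 31


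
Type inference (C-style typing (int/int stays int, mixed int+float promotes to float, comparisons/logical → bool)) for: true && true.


Operand types: bool && bool
Rule: logical operators take bool operands and yield bool
Result type: bool


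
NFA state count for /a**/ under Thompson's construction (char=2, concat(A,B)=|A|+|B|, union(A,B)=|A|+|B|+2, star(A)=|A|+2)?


Syntax tree has 1 char leaf(s), 0 union(s), 2 star(s)
chars contribute 1×2 = 2; each union adds +2; each star adds +2
Total: 2 + 0 + 4 = 6 states


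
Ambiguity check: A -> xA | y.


right-linear, alternatives start with distinct terminals 'x' vs 'y': unique leftmost derivation
Unambiguous


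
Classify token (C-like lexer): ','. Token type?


Pattern: delimiter/punctuation
Type: PUNCTUATION


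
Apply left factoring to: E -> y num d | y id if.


Common prefix: 'y'
Factored: E -> y E', E' -> num d | id if


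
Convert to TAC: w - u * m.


Break into single-operator statements:
t1 = u * m
t2 = w - t1


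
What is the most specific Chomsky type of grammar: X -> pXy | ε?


Single nonterminal LHS, but p^n y^n is not regular
Classification: Type 2 (Context-Free)


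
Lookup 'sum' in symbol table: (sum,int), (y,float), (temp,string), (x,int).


Lookup 'sum' → type int


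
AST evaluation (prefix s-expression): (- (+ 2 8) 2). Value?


Evaluate inner: (+ 2 8) = 10
Evaluate root: (- 10 2) = 8
Result: 8


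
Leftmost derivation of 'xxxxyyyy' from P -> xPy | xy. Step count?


Derivation: P => xPy => xxPyy => xxxPyyy => xxxxyyyy
Steps: 4


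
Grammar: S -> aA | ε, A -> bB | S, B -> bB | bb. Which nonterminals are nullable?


A nonterminal is nullable iff some alternative derives ε (directly, or every symbol in it is nullable)
Nullable: {A, S}


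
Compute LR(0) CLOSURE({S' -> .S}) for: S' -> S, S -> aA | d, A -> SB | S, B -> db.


Start: S' -> .S
For each item with dot before a nonterminal B, add B -> .γ for every B-production
Closure: [S' -> .S, S -> .aA, S -> .d]


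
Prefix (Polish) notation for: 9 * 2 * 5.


left-to-right (same/higher precedence on left): tree is (* (* 9 2) 5)
Prefix: * * 9 2 5


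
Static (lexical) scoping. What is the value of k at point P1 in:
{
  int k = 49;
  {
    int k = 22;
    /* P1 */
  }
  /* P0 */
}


k declared in the same block as P1
k = 22


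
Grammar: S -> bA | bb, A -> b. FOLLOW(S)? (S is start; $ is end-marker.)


$ ∈ FOLLOW(S). For each A -> αBβ: add FIRST(β)\{ε} to FOLLOW(B); if β nullable, add FOLLOW(A).
FOLLOW(S) = {$}


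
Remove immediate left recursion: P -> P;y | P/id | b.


Left-recursive alternatives: P;y, P/id; non-recursive: b
Introduce P': P -> bP', P' -> ;yP' | /idP' | ε


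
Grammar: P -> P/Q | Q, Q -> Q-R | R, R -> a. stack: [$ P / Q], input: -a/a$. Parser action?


'-' can extend Q; shift to build Q -> Q-R
Action: shift


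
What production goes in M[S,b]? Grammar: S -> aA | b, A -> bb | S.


For [S, b]: 'b' ∈ FIRST(b)
Entry: S -> b


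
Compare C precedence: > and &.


'>' is relational (level 7); '&' is bitwise AND (level 5)
Higher level binds tighter
'>' has higher precedence than '&'


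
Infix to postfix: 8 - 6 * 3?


* has higher precedence, evaluate 6*3 first
Postfix: 8 6 3 * -


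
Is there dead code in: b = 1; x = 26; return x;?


b is assigned but never read
Dead: 'b = 1'


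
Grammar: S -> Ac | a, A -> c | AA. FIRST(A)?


Per alternative of A: FIRST(c) = {c}; FIRST(AA) = {c}
FIRST(A) = {c}


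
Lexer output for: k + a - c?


Scan left to right, longest-match per lexeme
Tokens: ID(k), OP(+), ID(a), OP(-), ID(c)


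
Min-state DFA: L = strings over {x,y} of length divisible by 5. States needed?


Track length mod 5: states 0..4, accept at 0
Minimal DFA: 5 states


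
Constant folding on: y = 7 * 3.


7 * 3 = 21 at compile time
Optimized: y = 21


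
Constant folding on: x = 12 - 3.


12 - 3 = 9 at compile time
Optimized: x = 9


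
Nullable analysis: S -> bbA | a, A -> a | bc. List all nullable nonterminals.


A nonterminal is nullable iff some alternative derives ε (directly, or every symbol in it is nullable)
Nullable: {}


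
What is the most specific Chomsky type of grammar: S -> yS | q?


Right-linear: every RHS is a terminal or a terminal followed by one nonterminal
Classification: Type 3 (Regular)


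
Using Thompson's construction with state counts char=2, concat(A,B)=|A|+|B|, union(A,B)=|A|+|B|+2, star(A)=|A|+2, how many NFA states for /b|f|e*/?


Syntax tree has 3 char leaf(s), 2 union(s), 1 star(s)
chars contribute 3×2 = 6; each union adds +2; each star adds +2
Total: 6 + 4 + 2 = 12 states


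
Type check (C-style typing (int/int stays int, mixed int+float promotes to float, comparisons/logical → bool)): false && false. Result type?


Operand types: bool && bool
Rule: logical operators take bool operands and yield bool
Result type: bool


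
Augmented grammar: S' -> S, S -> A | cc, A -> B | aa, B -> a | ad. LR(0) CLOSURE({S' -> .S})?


Start: S' -> .S
For each item with dot before a nonterminal B, add B -> .γ for every B-production
Closure: [S' -> .S, S -> .A, S -> .cc, A -> .B, A -> .aa, B -> .a, B -> .ad]


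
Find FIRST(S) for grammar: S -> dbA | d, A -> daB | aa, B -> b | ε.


Per alternative of S: FIRST(dbA) = {d}; FIRST(d) = {d}
FIRST(S) = {d}


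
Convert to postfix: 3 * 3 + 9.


Left to right (same or higher precedence on left)
Postfix: 3 3 * 9 +


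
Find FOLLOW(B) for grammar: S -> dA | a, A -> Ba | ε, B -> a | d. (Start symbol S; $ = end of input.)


$ ∈ FOLLOW(S). For each A -> αBβ: add FIRST(β)\{ε} to FOLLOW(B); if β nullable, add FOLLOW(A).
FOLLOW(B) = {a}


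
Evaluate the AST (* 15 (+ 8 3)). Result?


Evaluate inner: (+ 8 3) = 11
Evaluate root: (* 15 11) = 165
Result: 165


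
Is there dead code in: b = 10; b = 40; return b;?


first assignment to b is overwritten before any read
Dead: 'b = 10'


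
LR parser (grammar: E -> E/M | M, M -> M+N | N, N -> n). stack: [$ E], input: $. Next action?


start symbol E on stack, input exhausted
Action: accept


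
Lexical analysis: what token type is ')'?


Pattern: delimiter/punctuation
Type: PUNCTUATION


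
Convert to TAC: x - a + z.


Break into single-operator statements:
t1 = x - a
t2 = t1 + z


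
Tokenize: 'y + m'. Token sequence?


Scan left to right, longest-match per lexeme
Tokens: ID(y), OP(+), ID(m)


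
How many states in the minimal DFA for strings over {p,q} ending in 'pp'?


Track the longest suffix of input matching a prefix of 'pp': 3 classes (prefixes of length 0..2)
Minimal DFA: 3 states


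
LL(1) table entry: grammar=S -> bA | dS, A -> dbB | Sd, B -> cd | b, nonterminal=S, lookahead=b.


For [S, b]: 'b' ∈ FIRST(bA)
Entry: S -> bA


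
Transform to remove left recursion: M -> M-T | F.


Left-recursive alternatives: M-T; non-recursive: F
Introduce M': M -> FM', M' -> -TM' | ε
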